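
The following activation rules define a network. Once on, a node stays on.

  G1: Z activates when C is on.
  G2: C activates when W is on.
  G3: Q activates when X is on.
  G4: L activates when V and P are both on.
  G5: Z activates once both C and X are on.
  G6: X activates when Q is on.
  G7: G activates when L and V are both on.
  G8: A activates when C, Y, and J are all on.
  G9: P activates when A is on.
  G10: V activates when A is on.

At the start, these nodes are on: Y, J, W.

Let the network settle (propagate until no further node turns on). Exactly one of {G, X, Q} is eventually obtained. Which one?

W is on, so C activates (G2).
G8: C, Y, and J on → A on.
G9: A on → P on.
G10: A on → V on.
G4: V and P on → L on.
L and V are on, so G activates (G7).
Q would need X (G3), but X never turns on. X would need Q (G6), but Q never turns on.

G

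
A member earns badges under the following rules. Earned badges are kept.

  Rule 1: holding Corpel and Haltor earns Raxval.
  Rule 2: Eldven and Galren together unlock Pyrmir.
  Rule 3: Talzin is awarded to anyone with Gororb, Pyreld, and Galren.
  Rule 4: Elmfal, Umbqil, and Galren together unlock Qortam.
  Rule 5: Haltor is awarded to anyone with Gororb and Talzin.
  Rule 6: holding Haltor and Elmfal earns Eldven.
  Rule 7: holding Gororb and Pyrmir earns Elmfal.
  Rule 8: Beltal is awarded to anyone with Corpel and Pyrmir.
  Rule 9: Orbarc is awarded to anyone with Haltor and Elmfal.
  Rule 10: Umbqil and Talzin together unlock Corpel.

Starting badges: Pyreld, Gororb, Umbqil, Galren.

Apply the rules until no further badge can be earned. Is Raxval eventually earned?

Yes

With Gororb, Pyreld, and Galren, Talzin is earned (Rule 3).
With Gororb and Talzin, Haltor is earned (Rule 5).
With Umbqil and Talzin, Corpel is earned (Rule 10).
With Corpel and Haltor, Raxval is earned (Rule 1).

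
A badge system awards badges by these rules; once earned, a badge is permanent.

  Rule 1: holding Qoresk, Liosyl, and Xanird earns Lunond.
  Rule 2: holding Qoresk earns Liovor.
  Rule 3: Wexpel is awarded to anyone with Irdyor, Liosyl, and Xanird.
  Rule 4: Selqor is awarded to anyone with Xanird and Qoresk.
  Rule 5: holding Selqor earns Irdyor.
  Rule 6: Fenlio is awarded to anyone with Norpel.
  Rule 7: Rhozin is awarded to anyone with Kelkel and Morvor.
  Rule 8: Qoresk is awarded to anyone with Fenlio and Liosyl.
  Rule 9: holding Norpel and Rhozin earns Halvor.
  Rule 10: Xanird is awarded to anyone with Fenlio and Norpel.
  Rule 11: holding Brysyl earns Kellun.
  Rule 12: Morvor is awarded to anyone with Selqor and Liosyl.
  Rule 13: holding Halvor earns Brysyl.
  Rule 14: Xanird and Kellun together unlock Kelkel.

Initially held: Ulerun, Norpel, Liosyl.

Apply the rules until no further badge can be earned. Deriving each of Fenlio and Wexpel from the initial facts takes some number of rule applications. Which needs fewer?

Fenlio

Fenlio: With Norpel, Fenlio is earned (Rule 6). [1 rule application]
Wexpel: With Norpel, Fenlio is earned (Rule 6). With Fenlio and Liosyl, Qoresk is earned (Rule 8). With Fenlio and Norpel, Xanird is earned (Rule 10). With Xanird and Qoresk, Selqor is earned (Rule 4). With Selqor, Irdyor is earned (Rule 5). With Irdyor, Liosyl, and Xanird, Wexpel is earned (Rule 3). [6 rule applications]
Fenlio needs fewer.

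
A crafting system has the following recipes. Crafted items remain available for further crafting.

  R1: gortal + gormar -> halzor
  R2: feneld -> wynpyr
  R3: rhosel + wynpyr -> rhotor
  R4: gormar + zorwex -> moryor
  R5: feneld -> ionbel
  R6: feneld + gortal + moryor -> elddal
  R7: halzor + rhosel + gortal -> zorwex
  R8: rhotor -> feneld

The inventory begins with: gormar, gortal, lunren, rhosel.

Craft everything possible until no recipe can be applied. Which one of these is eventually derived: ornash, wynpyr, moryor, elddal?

Using R1, gortal and gormar make halzor.
Using R7, halzor, rhosel, and gortal make zorwex.
gormar + zorwex -> moryor (R4).
No rule produces ornash, and it is not given. elddal would need feneld, gortal, and moryor (R6), but feneld is never obtained. wynpyr would need feneld (R2), but feneld is never obtained.

moryor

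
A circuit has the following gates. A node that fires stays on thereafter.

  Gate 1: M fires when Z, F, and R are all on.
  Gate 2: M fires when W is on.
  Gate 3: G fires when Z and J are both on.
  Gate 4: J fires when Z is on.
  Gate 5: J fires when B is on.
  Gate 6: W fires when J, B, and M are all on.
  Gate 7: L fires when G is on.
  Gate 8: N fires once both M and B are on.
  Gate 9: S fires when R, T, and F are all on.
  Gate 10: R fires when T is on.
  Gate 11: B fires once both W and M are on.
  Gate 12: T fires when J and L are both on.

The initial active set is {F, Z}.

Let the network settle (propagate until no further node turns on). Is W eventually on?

W would need J, B, and M (Gate 6), but B never turns on.

No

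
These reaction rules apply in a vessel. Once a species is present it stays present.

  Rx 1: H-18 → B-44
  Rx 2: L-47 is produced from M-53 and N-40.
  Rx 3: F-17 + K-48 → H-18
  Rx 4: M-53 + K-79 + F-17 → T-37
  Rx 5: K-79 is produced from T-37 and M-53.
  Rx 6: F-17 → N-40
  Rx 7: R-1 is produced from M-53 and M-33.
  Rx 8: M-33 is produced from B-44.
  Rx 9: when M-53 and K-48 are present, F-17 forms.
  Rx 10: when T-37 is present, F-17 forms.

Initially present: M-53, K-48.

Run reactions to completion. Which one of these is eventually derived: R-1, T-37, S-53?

R-1

M-53 and K-48 present → F-17 forms (Rx 9).
F-17 and K-48 present → H-18 forms (Rx 3).
H-18 present → B-44 forms (Rx 1).
B-44 present → M-33 forms (Rx 8).
M-53 and M-33 present → R-1 forms (Rx 7).
No rule produces S-53, and it is not given. T-37 would need M-53, K-79, and F-17 (Rx 4), but K-79 never forms.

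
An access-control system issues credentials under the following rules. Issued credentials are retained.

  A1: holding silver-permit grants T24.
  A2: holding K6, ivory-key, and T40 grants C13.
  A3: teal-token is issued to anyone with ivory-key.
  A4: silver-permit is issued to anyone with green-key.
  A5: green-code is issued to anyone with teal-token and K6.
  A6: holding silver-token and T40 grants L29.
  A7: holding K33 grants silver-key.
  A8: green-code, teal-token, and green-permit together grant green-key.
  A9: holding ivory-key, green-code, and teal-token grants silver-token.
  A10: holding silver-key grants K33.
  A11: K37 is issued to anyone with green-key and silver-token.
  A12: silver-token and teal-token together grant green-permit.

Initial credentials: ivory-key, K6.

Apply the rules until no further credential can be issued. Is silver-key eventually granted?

silver-key would need K33 (A7), but K33 is never granted.

No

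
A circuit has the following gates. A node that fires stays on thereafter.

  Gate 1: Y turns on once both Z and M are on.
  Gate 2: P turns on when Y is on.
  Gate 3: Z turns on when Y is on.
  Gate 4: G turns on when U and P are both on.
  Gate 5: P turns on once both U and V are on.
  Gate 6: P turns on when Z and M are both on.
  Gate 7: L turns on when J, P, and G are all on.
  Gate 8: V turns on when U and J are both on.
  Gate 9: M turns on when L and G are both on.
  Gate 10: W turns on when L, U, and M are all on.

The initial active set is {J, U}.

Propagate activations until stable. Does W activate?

Yes

U and J are on, so V turns on (Gate 8).
Gate 5: U and V on → P on.
Gate 4: U and P on → G on.
J, P, and G are on, so L turns on (Gate 7).
Gate 9: L and G on → M on.
L, U, and M are on, so W turns on (Gate 10).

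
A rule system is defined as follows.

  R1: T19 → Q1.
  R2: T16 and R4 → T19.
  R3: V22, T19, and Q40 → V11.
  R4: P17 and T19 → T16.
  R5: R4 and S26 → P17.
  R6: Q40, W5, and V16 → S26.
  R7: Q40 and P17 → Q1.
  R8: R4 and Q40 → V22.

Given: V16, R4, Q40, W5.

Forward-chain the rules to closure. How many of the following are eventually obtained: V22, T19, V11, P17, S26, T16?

3

From Q40, W5, and V16, R6 gives S26.
From R4 and Q40, R8 gives V22.
R4 and S26 hold, so P17 follows (R5).
V22: reached.
T19 would need T16 and R4 (R2), but T16 is never established.
V11 would need V22, T19, and Q40 (R3), but T19 is never established.
P17: reached.
S26: reached.
T16 would need P17 and T19 (R4), but T19 is never established.
Reached: V22, P17, and S26 — 3 of the 6.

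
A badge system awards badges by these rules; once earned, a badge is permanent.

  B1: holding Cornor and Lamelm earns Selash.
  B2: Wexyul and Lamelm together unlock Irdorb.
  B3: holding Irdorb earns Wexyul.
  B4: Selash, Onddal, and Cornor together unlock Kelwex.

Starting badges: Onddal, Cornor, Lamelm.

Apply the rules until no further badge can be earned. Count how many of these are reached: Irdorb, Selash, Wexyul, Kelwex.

With Cornor and Lamelm, Selash is earned (B1).
With Selash, Onddal, and Cornor, Kelwex is earned (B4).
Irdorb would need Wexyul and Lamelm (B2), but Wexyul is never earned.
Selash: reached.
Wexyul would need Irdorb (B3), but Irdorb is never earned.
Kelwex: reached.
Reached: Selash and Kelwex — 2 of the 4.

2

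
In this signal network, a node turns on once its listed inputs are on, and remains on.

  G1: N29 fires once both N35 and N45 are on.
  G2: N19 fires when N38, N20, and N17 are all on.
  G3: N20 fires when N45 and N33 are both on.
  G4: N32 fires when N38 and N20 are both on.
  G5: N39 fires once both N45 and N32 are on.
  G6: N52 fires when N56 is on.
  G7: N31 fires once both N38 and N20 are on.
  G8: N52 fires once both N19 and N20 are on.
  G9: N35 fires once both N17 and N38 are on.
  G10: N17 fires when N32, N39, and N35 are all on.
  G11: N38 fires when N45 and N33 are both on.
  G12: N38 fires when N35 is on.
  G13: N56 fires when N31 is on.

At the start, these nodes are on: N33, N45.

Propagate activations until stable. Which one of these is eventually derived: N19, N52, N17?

N52

G3: N45 and N33 on → N20 on.
G11: N45 and N33 on → N38 on.
N38 and N20 are on, so N31 fires (G7).
G13: N31 on → N56 on.
N56 is on, so N52 fires (G6).
N17 would need N32, N39, and N35 (G10), but N35 never turns on. N19 would need N38, N20, and N17 (G2), but N17 never turns on.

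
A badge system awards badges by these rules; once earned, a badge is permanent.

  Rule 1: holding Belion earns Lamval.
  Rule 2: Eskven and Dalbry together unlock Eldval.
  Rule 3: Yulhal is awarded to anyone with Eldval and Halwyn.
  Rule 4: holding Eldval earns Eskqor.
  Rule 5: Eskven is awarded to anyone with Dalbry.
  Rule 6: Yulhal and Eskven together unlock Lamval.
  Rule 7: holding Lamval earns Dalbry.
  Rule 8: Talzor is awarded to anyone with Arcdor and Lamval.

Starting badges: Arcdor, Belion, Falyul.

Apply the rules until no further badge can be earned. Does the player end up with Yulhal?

No

Yulhal would need Eldval and Halwyn (Rule 3), but Halwyn is never earned.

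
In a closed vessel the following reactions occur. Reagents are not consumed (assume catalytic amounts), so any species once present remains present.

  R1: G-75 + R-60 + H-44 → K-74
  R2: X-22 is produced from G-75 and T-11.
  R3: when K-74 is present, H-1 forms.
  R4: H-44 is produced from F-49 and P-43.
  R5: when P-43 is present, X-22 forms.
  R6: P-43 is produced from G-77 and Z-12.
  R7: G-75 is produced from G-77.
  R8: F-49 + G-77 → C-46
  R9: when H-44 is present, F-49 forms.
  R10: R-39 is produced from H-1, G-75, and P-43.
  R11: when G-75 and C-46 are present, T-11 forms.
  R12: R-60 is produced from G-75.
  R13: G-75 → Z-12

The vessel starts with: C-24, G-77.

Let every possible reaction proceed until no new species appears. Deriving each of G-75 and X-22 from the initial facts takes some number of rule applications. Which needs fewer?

G-75

G-75: G-77 present → G-75 forms (R7). [1 rule application]
X-22: G-77 present → G-75 forms (R7). G-75 present → Z-12 forms (R13). G-77 and Z-12 present → P-43 forms (R6). P-43 present → X-22 forms (R5). [4 rule applications]
G-75 needs fewer.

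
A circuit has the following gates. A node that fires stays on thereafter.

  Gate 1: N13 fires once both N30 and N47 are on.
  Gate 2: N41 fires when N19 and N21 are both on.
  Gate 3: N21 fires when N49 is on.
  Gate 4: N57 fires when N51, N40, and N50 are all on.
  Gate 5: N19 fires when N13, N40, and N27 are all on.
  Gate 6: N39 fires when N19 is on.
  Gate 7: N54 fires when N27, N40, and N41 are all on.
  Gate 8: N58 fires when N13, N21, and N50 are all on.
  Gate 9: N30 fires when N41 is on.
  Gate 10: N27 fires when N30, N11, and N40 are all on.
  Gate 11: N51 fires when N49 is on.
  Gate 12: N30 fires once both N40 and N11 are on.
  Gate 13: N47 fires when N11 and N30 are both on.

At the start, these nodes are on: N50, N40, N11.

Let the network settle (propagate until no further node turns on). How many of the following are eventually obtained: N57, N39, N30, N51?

N40 and N11 are on, so N30 fires (Gate 12).
Gate 10: N30, N11, and N40 on → N27 on.
Gate 13: N11 and N30 on → N47 on.
N30 and N47 are on, so N13 fires (Gate 1).
Gate 5: N13, N40, and N27 on → N19 on.
Gate 6: N19 on → N39 on.
N57 would need N51, N40, and N50 (Gate 4), but N51 never turns on.
N39: reached.
N30: reached.
N51 would need N49 (Gate 11), but N49 never turns on.
Reached: N39 and N30 — 2 of the 4.

2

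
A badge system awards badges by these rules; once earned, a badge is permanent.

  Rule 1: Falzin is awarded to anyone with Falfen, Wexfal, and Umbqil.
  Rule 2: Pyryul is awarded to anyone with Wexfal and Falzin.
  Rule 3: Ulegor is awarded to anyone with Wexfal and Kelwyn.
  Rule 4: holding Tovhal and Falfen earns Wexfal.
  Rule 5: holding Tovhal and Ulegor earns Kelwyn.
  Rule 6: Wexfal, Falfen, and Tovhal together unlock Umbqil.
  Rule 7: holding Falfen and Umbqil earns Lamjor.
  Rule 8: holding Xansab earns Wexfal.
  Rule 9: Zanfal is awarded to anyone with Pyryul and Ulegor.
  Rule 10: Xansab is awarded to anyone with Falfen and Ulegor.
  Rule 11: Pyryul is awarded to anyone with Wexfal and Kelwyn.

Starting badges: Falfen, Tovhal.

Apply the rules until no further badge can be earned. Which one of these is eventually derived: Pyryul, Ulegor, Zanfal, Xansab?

Pyryul

With Tovhal and Falfen, Wexfal is earned (Rule 4).
With Wexfal, Falfen, and Tovhal, Umbqil is earned (Rule 6).
With Falfen, Wexfal, and Umbqil, Falzin is earned (Rule 1).
With Wexfal and Falzin, Pyryul is earned (Rule 2).
Zanfal would need Pyryul and Ulegor (Rule 9), but Ulegor is never earned. Xansab would need Falfen and Ulegor (Rule 10), but Ulegor is never earned. Ulegor would need Wexfal and Kelwyn (Rule 3), but Kelwyn is never earned.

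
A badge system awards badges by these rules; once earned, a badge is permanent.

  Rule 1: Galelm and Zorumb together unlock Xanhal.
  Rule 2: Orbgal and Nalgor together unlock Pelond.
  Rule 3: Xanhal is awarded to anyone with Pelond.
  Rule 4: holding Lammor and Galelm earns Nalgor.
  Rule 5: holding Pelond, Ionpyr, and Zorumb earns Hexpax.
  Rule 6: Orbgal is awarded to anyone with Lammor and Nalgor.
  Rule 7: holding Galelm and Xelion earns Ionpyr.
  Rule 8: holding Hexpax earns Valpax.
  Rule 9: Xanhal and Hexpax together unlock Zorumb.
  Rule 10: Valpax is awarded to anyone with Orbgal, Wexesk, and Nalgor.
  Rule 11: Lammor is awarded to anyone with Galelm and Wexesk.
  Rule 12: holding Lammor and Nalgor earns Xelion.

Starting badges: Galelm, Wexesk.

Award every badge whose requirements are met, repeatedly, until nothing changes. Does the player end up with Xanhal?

With Galelm and Wexesk, Lammor is earned (Rule 11).
With Lammor and Galelm, Nalgor is earned (Rule 4).
With Lammor and Nalgor, Orbgal is earned (Rule 6).
With Orbgal and Nalgor, Pelond is earned (Rule 2).
With Pelond, Xanhal is earned (Rule 3).

Yes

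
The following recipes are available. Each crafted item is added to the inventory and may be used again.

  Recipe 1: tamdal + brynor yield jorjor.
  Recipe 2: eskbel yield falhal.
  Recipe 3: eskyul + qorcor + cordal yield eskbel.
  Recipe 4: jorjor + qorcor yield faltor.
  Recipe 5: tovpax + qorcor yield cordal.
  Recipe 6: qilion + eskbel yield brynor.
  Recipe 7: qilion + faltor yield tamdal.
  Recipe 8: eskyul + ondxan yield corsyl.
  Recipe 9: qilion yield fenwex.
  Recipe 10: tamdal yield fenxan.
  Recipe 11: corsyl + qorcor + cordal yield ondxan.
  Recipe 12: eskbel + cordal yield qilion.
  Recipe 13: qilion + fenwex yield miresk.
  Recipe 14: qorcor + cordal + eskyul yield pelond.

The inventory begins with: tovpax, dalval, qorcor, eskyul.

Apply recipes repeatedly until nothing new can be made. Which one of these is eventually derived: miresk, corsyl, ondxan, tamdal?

Using Recipe 5, tovpax and qorcor make cordal.
Using Recipe 3, eskyul, qorcor, and cordal make eskbel.
Using Recipe 12, eskbel and cordal make qilion.
qilion → fenwex (Recipe 9).
qilion + fenwex → miresk (Recipe 13).
corsyl would need eskyul and ondxan (Recipe 8), but ondxan is never obtained. tamdal would need qilion and faltor (Recipe 7), but faltor is never obtained. ondxan would need corsyl, qorcor, and cordal (Recipe 11), but corsyl is never obtained.

miresk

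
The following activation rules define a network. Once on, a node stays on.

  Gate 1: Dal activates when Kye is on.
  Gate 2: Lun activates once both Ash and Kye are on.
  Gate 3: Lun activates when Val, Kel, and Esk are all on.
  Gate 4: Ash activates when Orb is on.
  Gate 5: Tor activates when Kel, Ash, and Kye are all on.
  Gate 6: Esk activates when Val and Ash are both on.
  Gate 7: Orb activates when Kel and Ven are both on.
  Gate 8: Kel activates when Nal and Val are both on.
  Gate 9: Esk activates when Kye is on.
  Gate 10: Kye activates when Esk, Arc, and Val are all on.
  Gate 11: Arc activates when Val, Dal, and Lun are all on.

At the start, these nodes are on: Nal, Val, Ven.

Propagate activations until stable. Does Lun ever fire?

Gate 8: Nal and Val on → Kel on.
Gate 7: Kel and Ven on → Orb on.
Gate 4: Orb on → Ash on.
Gate 6: Val and Ash on → Esk on.
Gate 3: Val, Kel, and Esk on → Lun on.

Yes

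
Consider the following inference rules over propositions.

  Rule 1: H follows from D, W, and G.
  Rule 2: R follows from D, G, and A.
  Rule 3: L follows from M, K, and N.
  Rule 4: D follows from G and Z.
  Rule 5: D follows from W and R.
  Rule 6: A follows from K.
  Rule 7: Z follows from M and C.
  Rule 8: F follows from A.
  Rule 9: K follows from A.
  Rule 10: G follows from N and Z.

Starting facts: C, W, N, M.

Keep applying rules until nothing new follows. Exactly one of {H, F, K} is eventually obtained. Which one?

M and C hold, so Z follows (Rule 7).
N and Z hold, so G follows (Rule 10).
G and Z hold, so D follows (Rule 4).
From D, W, and G, Rule 1 gives H.
F would need A (Rule 8), but A is never established. K would need A (Rule 9), but A is never established.

H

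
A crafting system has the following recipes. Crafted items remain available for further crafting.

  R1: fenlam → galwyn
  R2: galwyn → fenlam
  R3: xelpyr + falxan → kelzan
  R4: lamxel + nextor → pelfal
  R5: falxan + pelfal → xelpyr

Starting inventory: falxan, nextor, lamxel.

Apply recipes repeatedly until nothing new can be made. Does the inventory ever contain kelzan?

Using R4, lamxel and nextor make pelfal.
Using R5, falxan and pelfal make xelpyr.
Using R3, xelpyr and falxan make kelzan.

Yes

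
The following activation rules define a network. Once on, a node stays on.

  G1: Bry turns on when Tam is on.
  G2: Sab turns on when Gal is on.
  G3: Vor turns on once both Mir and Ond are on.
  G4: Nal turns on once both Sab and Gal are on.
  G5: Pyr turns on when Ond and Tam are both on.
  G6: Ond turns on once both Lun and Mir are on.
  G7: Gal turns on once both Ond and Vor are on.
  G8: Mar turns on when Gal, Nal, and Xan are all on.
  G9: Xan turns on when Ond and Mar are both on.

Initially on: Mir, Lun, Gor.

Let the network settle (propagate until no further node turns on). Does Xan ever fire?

Xan would need Ond and Mar (G9), but Mar never turns on.

No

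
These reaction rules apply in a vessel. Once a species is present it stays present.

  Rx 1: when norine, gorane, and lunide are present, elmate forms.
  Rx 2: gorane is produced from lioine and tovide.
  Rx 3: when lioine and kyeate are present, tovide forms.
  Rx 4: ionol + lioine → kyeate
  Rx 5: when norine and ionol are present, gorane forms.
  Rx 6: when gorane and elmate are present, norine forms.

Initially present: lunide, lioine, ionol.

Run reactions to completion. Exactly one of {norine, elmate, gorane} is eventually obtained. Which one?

ionol and lioine present → kyeate forms (Rx 4).
lioine and kyeate present → tovide forms (Rx 3).
lioine and tovide present → gorane forms (Rx 2).
elmate would need norine, gorane, and lunide (Rx 1), but norine never forms. norine would need gorane and elmate (Rx 6), but elmate never forms.

gorane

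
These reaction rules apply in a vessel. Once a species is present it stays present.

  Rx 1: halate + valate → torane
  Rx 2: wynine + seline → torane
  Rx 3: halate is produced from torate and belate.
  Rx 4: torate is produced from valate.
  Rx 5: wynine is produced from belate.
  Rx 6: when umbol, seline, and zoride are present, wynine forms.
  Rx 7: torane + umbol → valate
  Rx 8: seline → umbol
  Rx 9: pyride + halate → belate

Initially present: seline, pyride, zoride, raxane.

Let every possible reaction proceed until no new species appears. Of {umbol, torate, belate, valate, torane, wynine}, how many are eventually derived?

5

seline present → umbol forms (Rx 8).
umbol, seline, and zoride present → wynine forms (Rx 6).
wynine and seline present → torane forms (Rx 2).
torane and umbol present → valate forms (Rx 7).
valate present → torate forms (Rx 4).
umbol: reached.
torate: reached.
belate would need pyride and halate (Rx 9), but halate never forms.
valate: reached.
torane: reached.
wynine: reached.
Reached: umbol, torate, valate, torane, and wynine — 5 of the 6.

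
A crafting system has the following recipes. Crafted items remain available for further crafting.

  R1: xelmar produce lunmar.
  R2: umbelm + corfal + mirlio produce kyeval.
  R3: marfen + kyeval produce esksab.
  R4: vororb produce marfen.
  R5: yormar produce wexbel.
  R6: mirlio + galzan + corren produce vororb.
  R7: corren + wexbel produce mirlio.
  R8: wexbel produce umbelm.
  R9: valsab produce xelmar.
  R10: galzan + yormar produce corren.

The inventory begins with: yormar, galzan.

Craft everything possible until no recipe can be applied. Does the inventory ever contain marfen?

galzan + yormar → corren (R10).
Using R5, yormar makes wexbel.
corren + wexbel → mirlio (R7).
mirlio + galzan + corren → vororb (R6).
vororb → marfen (R4).

Yes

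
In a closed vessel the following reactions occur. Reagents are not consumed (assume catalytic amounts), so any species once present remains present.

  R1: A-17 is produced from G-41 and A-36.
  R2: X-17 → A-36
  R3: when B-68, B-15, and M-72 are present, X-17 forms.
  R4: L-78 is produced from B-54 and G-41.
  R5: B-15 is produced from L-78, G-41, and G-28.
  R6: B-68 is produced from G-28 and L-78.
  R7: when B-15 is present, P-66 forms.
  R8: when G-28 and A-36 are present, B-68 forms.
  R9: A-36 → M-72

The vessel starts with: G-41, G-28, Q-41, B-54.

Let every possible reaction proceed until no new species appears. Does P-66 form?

Yes

B-54 and G-41 present → L-78 forms (R4).
L-78, G-41, and G-28 present → B-15 forms (R5).
B-15 present → P-66 forms (R7).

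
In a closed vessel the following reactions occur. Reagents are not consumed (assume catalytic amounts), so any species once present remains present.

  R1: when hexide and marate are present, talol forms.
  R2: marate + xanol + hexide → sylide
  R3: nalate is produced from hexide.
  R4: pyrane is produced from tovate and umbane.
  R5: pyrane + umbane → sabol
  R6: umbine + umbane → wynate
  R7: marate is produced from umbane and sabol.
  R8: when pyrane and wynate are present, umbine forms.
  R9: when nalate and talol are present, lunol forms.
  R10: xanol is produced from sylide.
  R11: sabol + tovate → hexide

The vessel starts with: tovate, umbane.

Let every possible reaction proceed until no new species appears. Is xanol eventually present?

xanol would need sylide (R10), but sylide never forms.

No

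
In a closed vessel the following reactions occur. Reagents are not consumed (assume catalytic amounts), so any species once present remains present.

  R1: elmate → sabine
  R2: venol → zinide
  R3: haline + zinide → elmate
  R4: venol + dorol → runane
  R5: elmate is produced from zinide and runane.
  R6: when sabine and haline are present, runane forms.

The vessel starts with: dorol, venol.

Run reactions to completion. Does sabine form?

venol and dorol present → runane forms (R4).
venol present → zinide forms (R2).
zinide and runane present → elmate forms (R5).
elmate present → sabine forms (R1).

Yes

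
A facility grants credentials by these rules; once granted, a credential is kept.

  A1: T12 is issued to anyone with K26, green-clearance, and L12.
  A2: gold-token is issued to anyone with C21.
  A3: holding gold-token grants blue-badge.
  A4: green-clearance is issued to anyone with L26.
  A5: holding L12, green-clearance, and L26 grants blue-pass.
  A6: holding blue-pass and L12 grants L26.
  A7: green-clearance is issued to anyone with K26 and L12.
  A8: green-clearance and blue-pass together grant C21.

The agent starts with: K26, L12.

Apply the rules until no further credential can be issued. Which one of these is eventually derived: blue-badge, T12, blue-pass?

T12

Holding K26 and L12 grants green-clearance (A7).
Holding K26, green-clearance, and L12 grants T12 (A1).
blue-pass would need L12, green-clearance, and L26 (A5), but L26 is never granted. blue-badge would need gold-token (A3), but gold-token is never granted.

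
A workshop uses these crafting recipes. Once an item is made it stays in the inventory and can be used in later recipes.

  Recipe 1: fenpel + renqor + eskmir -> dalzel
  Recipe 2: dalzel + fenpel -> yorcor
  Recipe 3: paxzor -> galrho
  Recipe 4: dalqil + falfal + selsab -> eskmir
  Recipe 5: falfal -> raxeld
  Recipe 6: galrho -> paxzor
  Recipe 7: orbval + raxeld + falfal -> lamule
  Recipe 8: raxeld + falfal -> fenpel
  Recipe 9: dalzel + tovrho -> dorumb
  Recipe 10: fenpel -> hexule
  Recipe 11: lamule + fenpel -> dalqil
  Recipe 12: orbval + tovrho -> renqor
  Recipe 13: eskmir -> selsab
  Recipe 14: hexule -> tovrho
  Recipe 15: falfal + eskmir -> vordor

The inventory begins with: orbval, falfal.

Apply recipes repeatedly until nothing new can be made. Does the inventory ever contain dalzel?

dalzel would need fenpel, renqor, and eskmir (Recipe 1), but eskmir is never obtained.

No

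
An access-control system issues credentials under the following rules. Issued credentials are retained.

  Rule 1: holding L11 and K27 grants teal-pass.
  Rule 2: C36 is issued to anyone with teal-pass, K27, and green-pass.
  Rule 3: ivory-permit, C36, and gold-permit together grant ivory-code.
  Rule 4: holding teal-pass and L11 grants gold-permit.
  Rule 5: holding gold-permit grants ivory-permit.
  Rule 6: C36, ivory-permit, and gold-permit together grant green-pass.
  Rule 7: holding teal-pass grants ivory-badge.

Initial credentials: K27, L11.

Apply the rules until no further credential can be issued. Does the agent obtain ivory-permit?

Holding L11 and K27 grants teal-pass (Rule 1).
Holding teal-pass and L11 grants gold-permit (Rule 4).
Holding gold-permit grants ivory-permit (Rule 5).

Yes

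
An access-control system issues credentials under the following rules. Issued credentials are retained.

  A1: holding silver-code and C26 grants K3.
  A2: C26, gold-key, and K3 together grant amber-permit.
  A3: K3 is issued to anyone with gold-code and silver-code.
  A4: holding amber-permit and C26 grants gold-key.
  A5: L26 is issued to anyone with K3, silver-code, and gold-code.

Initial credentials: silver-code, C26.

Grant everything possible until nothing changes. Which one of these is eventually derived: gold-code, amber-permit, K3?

Holding silver-code and C26 grants K3 (A1).
amber-permit would need C26, gold-key, and K3 (A2), but gold-key is never granted. No rule produces gold-code, and it is not given.

K3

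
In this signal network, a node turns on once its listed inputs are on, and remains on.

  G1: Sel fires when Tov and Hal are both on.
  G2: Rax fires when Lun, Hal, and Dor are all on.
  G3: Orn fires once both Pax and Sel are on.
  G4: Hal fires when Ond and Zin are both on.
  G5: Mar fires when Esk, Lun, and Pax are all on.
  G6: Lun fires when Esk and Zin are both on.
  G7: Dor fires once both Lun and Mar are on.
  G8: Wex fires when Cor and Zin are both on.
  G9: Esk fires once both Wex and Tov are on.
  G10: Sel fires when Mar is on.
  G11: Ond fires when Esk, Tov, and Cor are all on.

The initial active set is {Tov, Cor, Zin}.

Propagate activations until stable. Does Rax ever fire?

No

Rax would need Lun, Hal, and Dor (G2), but Dor never turns on.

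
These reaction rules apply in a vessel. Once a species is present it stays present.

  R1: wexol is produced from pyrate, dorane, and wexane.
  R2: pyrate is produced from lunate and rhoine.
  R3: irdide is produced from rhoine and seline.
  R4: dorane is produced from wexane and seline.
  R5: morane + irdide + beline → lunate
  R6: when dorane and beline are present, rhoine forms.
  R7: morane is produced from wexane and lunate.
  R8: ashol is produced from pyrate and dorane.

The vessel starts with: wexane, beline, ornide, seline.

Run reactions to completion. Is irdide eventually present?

wexane and seline present → dorane forms (R4).
dorane and beline present → rhoine forms (R6).
rhoine and seline present → irdide forms (R3).

Yes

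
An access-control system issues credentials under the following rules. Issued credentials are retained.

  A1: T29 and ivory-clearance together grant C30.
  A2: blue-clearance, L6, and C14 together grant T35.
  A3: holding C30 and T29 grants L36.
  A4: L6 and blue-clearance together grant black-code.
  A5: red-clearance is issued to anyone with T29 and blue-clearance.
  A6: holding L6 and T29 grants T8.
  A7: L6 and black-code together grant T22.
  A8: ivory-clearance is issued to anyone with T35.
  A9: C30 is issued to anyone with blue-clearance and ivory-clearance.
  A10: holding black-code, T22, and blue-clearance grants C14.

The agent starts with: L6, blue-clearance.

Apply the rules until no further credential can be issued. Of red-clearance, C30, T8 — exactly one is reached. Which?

Holding L6 and blue-clearance grants black-code (A4).
Holding L6 and black-code grants T22 (A7).
Holding black-code, T22, and blue-clearance grants C14 (A10).
Holding blue-clearance, L6, and C14 grants T35 (A2).
Holding T35 grants ivory-clearance (A8).
Holding blue-clearance and ivory-clearance grants C30 (A9).
red-clearance would need T29 and blue-clearance (A5), but T29 is never granted. T8 would need L6 and T29 (A6), but T29 is never granted.

C30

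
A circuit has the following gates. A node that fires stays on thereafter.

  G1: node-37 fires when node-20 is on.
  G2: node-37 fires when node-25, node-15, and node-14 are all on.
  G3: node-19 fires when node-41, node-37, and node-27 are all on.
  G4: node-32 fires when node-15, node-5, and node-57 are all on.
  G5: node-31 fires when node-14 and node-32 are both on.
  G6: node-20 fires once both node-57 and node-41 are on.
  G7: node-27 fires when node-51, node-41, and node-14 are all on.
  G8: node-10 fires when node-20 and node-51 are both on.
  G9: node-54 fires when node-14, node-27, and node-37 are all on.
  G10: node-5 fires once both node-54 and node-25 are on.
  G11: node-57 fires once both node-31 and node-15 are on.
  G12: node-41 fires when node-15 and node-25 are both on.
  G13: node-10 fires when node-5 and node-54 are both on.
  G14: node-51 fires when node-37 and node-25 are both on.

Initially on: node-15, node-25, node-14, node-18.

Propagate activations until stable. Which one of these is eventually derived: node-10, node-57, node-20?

G2: node-25, node-15, and node-14 on → node-37 on.
node-15 and node-25 are on, so node-41 fires (G12).
G14: node-37 and node-25 on → node-51 on.
G7: node-51, node-41, and node-14 on → node-27 on.
G9: node-14, node-27, and node-37 on → node-54 on.
G10: node-54 and node-25 on → node-5 on.
G13: node-5 and node-54 on → node-10 on.
node-20 would need node-57 and node-41 (G6), but node-57 never turns on. node-57 would need node-31 and node-15 (G11), but node-31 never turns on.

node-10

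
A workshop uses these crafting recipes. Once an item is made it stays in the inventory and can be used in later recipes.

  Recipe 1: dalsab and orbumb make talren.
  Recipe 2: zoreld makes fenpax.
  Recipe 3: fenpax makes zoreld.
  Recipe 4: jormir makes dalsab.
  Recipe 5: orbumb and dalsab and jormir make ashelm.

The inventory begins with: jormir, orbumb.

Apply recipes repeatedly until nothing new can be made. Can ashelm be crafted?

Yes

Using Recipe 4, jormir makes dalsab.
orbumb and dalsab and jormir → ashelm (Recipe 5).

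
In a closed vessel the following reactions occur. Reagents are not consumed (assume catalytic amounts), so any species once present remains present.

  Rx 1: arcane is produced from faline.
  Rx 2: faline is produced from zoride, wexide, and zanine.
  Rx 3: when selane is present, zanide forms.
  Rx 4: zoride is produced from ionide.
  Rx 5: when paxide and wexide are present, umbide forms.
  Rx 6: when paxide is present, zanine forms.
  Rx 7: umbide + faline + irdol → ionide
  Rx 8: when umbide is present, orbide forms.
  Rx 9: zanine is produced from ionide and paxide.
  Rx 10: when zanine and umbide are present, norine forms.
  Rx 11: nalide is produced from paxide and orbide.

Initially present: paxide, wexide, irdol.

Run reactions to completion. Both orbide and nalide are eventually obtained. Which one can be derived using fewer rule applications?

orbide

orbide: paxide and wexide present → umbide forms (Rx 5). umbide present → orbide forms (Rx 8). [2 rule applications]
nalide: paxide and wexide present → umbide forms (Rx 5). umbide present → orbide forms (Rx 8). paxide and orbide present → nalide forms (Rx 11). [3 rule applications]
orbide needs fewer.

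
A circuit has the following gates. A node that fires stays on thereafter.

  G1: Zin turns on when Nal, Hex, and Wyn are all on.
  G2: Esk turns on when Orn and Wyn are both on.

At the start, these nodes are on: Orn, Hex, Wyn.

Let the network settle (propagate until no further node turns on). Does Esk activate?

G2: Orn and Wyn on → Esk on.

Yes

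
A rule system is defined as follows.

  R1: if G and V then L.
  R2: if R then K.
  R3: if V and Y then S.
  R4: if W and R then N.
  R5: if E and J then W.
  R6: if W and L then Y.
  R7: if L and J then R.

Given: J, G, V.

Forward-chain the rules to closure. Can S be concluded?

S would need V and Y (R3), but Y is never established.

No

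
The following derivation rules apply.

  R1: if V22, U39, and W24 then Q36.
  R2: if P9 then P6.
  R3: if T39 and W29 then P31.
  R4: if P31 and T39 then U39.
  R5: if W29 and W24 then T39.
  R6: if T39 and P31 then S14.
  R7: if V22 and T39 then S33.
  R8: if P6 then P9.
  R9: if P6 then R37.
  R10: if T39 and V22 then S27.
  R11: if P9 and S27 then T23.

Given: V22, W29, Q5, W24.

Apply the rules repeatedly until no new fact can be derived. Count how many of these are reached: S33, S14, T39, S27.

4

From W29 and W24, R5 gives T39.
V22 and T39 hold, so S33 follows (R7).
From T39 and V22, R10 gives S27.
From T39 and W29, R3 gives P31.
T39 and P31 hold, so S14 follows (R6).
S33: reached.
S14: reached.
T39: reached.
S27: reached.
All 4 are reached.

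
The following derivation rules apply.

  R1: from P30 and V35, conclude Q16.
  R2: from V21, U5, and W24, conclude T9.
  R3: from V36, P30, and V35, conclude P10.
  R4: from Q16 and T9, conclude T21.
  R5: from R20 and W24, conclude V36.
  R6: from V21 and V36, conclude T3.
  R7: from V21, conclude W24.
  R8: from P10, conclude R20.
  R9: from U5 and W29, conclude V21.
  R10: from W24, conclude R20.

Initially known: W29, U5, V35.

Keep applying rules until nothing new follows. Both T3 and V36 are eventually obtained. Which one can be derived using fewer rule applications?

V36: U5 and W29 hold, so V21 follows (R9). V21 holds, so W24 follows (R7). From W24, R10 gives R20. From R20 and W24, R5 gives V36. [4 rule applications]
T3: U5 and W29 hold, so V21 follows (R9). V21 holds, so W24 follows (R7). W24 holds, so R20 follows (R10). R20 and W24 hold, so V36 follows (R5). From V21 and V36, R6 gives T3. [5 rule applications]
V36 needs fewer.

V36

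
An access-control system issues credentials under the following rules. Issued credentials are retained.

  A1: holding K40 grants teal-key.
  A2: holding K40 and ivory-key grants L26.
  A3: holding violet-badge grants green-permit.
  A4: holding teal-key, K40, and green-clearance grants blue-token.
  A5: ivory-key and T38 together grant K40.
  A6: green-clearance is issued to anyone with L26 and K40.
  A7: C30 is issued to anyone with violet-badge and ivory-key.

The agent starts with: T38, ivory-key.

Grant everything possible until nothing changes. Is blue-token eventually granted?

Holding ivory-key and T38 grants K40 (A5).
Holding K40 and ivory-key grants L26 (A2).
Holding K40 grants teal-key (A1).
Holding L26 and K40 grants green-clearance (A6).
Holding teal-key, K40, and green-clearance grants blue-token (A4).

Yes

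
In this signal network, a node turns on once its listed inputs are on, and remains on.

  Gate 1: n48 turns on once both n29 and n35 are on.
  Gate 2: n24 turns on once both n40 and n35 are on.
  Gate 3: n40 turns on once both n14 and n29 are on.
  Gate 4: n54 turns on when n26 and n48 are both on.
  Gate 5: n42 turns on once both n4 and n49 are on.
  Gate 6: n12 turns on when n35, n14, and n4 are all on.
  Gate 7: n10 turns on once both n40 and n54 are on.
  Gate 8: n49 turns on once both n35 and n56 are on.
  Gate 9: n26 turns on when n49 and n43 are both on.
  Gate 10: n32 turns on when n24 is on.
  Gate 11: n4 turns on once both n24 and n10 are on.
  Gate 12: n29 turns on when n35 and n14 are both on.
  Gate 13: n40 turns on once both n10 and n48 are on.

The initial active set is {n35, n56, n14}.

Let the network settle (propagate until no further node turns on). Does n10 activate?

No

n10 would need n40 and n54 (Gate 7), but n54 never turns on.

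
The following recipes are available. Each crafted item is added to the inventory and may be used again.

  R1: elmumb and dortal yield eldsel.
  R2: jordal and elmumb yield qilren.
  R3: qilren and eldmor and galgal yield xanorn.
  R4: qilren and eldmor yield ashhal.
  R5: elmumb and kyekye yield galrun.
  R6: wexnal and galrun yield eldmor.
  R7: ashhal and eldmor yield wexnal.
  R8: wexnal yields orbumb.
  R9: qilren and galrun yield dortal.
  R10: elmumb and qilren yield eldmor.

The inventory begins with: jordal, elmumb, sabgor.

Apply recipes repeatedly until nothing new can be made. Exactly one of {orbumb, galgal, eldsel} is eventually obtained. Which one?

jordal and elmumb → qilren (R2).
elmumb and qilren → eldmor (R10).
qilren and eldmor → ashhal (R4).
Using R7, ashhal and eldmor make wexnal.
Using R8, wexnal makes orbumb.
No rule produces galgal, and it is not given. eldsel would need elmumb and dortal (R1), but dortal is never obtained.

orbumb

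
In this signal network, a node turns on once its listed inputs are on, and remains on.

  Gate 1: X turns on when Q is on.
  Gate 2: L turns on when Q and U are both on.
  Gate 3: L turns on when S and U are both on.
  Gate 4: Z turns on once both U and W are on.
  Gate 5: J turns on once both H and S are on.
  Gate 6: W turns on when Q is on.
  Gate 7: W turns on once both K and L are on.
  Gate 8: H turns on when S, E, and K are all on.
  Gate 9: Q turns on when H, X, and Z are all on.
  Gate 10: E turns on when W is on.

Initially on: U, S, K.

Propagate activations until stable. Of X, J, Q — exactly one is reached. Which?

J

S and U are on, so L turns on (Gate 3).
Gate 7: K and L on → W on.
W is on, so E turns on (Gate 10).
S, E, and K are on, so H turns on (Gate 8).
Gate 5: H and S on → J on.
X would need Q (Gate 1), but Q never turns on. Q would need H, X, and Z (Gate 9), but X never turns on.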